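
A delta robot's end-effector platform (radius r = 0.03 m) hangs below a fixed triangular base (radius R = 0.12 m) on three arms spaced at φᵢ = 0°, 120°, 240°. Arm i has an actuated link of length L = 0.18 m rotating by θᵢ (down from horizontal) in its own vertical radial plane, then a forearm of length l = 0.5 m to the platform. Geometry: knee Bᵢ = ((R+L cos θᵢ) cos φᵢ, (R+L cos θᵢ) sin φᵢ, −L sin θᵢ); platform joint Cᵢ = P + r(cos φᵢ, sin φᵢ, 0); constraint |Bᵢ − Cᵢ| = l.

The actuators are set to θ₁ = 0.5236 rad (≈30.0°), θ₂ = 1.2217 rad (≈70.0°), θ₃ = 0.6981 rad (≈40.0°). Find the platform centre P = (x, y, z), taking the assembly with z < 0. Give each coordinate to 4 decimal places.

(0.1123, -0.1243, -0.5555)

φ1=0.0°: virtual centre (0.2459, 0.0000, -0.0900), radius l
centre 2 = (0.1516·cos120.0°, 0.1516·sin120.0°, -0.1691) = (-0.0758, 0.1313, -0.1691)
centre 3 = (0.2279·cos240.0°, 0.2279·sin240.0°, -0.1157) = (-0.1139, -0.1974, -0.1157)
eliminate P² terms by subtracting sphere 1 from 2 and 3
[-0.6433 0.2625 -0.1583]·P = -0.0170;  [-0.7197 -0.3947 -0.0514]·P = -0.0032
det = 0.4429;  x = 0.0171+-0.1715z,  y = -0.0229+0.1826z
sphere 1 gives Az²+Bz+C=0 with A=1.0628, B=0.2502, C=-0.1890;  B²−4AC=0.8661;  roots -0.5555, 0.3201;  negative root z = -0.5555
x = 0.1123, y = -0.1243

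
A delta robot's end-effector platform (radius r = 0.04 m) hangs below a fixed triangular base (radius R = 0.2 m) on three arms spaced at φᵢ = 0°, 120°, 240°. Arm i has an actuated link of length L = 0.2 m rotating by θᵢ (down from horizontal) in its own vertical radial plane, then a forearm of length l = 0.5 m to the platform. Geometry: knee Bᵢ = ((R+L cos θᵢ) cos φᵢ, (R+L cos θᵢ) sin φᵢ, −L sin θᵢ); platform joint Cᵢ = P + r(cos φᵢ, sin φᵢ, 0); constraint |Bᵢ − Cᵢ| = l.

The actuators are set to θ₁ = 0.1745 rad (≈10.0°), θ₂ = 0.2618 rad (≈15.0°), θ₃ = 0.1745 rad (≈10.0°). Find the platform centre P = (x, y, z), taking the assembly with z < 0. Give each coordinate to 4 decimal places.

φ1=0.0°: virtual centre (0.3570, 0.0000, -0.0347), radius l
S2 = (0.3532·cos120.0°, 0.3532·sin120.0°, -0.0518) = (-0.1766, 0.3059, -0.0518)
arm 3 at φ=240.0°: (R−r)+L cos θ3 = 0.3570;  S3 = (-0.1785, -0.3091, -0.0347)
eliminate P² terms by subtracting sphere 1 from 2 and 3
[-1.0671 0.6117 -0.0341]·P = -0.0012;  [-1.0709 -0.6183 0.0000]·P = 0.0000
det = 1.3149;  x = 0.0006+-0.0160z,  y = -0.0010+0.0278z
sphere 1 gives Az²+Bz+C=0 with A=1.0010, B=0.0808, C=-0.1218;  B²−4AC=0.4941;  roots -0.3915, 0.3107;  negative root z = -0.3915
x = 0.0068, y = -0.0119

(0.0068, -0.0119, -0.3915)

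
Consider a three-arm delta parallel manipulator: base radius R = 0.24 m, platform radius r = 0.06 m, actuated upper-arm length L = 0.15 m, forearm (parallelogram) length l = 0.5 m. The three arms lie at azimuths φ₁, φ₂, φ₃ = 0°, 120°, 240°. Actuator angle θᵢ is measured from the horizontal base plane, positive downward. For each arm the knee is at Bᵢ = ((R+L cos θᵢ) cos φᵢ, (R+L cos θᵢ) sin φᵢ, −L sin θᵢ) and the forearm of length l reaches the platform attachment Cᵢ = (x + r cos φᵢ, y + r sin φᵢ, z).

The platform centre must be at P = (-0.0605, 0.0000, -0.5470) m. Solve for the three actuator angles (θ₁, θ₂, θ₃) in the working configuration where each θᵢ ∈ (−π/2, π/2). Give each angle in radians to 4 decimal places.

rotate P by −φ1: (-0.0605, 0.0000, -0.5470)
  A=0.2405, B=-0.5470, C=(l²−L²−A²−y'²−z²)/(2L)=-0.4318
  θ1 = atan2(B,A) + arccos(C/0.5975) = 1.2219
rotate P by −φ2: (0.0302, 0.0524, -0.5470)
  A cos θ + B sin θ = C:  0.1497·cos θ + -0.5470·sin θ = -0.3229
  √(A²+B²)=0.5671;  θ2 = -1.3036+2.1766 ≈ 0.8730
φ3=240.0° → target in arm frame (0.0303, -0.0524)
  A=0.1497, B=-0.5470, C=(l²−L²−A²−y'²−z²)/(2L)=-0.3229
  θ3 = atan2(B,A) + arccos(C/0.5671) = 0.8730

θ₁ = 1.2219, θ₂ = 0.8730, θ₃ = 0.8730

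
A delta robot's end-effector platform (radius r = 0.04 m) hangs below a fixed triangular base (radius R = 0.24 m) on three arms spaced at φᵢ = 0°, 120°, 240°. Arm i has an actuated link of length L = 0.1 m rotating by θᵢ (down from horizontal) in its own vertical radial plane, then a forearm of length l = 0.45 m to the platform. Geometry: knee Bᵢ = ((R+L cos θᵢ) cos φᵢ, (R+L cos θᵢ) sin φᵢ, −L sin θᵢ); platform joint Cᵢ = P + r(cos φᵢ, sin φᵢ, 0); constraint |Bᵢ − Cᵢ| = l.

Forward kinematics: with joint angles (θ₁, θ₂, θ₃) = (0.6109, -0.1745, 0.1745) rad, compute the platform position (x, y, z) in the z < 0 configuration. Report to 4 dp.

φ1=0.0°: virtual centre (0.2819, 0.0000, -0.0574), radius l
φ2=120.0°: virtual centre (-0.1492, 0.2585, 0.0174), radius l
φ3=240.0°: virtual centre (-0.1492, -0.2585, -0.0174), radius l
eliminate P² terms by subtracting sphere 1 from 2 and 3
plane₁₂: -0.8623x+0.5170y+0.1494z = 0.0066
Cramer: x(z) = -0.0077+0.1330z;  y(z) = 0.0000-0.0672z
quadratic in z: (1.0222)z²+(0.0377)z+(-0.1153)=0, √Δ=0.6878 → z ∈ {-0.3548, 0.3180}; z = -0.3548 (taking z<0)
x = -0.0549, y = 0.0238

(-0.0549, 0.0238, -0.3548)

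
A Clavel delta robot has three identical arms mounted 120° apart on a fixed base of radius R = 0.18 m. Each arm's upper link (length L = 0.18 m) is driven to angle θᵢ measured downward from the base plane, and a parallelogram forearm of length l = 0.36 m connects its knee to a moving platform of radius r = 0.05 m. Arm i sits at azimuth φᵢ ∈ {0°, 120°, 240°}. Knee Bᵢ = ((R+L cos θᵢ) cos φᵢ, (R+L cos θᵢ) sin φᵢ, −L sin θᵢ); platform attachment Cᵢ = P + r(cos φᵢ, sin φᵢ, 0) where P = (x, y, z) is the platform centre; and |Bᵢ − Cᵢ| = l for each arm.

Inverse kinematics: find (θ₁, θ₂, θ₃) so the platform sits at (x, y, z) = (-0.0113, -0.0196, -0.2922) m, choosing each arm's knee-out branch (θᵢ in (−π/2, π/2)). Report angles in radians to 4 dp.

arm 1 (φ=0.0°): x'=-0.0113, y'=-0.0196
  A=0.1413, B=-0.2922, C=(l²−L²−A²−y'²−z²)/(2L)=-0.0237
  √(A²+B²)=0.3246;  θ1 = -1.1204+1.6439 ≈ 0.5235
φ2=120.0° → target in arm frame (-0.0113, 0.0196)
  e−x'=0.1413;  (l²−L²−(e−x')²−y'²−z²)/2L = -0.0237
  γ=atan2(-0.2922,0.1413)=-1.1203;  ψ=arccos(-0.0731)=1.6439;  θ2=γ+ψ≈0.5236
arm 3 (φ=240.0°): x'=0.0226, y'=0.0000
  A cos θ + B sin θ = C:  0.1074·cos θ + -0.2922·sin θ = 0.0008
  √(A²+B²)=0.3113;  θ3 = -1.2186+1.5682 ≈ 0.3496

θ₁ = 0.5235, θ₂ = 0.5236, θ₃ = 0.3496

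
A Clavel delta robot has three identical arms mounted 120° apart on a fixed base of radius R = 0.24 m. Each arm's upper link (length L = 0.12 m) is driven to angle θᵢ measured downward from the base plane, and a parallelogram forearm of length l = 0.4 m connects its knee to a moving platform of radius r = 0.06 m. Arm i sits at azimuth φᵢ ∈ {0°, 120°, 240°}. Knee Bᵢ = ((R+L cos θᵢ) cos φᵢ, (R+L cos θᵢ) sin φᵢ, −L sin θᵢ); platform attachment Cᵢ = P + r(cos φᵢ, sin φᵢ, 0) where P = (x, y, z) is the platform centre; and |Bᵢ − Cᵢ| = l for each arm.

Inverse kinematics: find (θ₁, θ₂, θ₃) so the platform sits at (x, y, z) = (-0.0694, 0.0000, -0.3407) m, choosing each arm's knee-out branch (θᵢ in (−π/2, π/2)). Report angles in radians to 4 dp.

θ₁ = 0.9602, θ₂ = 0.3491, θ₃ = 0.3491

arm 1 (φ=0.0°): x'=-0.0694, y'=0.0000
  A=0.2494, B=-0.3407, C=(l²−L²−A²−y'²−z²)/(2L)=-0.1362
  γ=atan2(-0.3407,0.2494)=-0.9389;  ψ=arccos(-0.3225)=1.8991;  θ1=γ+ψ≈0.9602
rotate P by −φ2: (0.0347, 0.0601, -0.3407)
  A=0.1453, B=-0.3407, C=(l²−L²−A²−y'²−z²)/(2L)=0.0200
  √(A²+B²)=0.3704;  θ2 = -1.1677+1.5168 ≈ 0.3491
φ3=240.0° → target in arm frame (0.0347, -0.0601)
  e−x'=0.1453;  (l²−L²−(e−x')²−y'²−z²)/2L = 0.0200
  γ=atan2(-0.3407,0.1453)=-1.1677;  ψ=arccos(0.0540)=1.5168;  θ3=γ+ψ≈0.3491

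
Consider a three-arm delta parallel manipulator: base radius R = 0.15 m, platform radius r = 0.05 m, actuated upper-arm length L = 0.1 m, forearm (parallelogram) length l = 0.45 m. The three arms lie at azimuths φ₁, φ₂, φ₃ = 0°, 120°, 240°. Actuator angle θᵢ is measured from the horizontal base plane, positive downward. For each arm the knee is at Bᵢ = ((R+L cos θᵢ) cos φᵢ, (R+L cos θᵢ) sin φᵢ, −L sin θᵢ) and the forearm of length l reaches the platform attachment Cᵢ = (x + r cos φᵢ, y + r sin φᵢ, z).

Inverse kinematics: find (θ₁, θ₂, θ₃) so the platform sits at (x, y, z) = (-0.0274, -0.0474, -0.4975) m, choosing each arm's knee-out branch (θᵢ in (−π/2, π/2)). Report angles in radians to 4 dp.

θ₁ = 1.0480, θ₂ = 1.0477, θ₃ = 0.6985

arm 1 (φ=0.0°): x'=-0.0274, y'=-0.0474
  A=0.1274, B=-0.4975, C=(l²−L²−A²−y'²−z²)/(2L)=-0.3674
  γ=atan2(-0.4975,0.1274)=-1.3201;  ψ=arccos(-0.7154)=2.3681;  θ1=γ+ψ≈1.0480
arm 2 (φ=120.0°): x'=-0.0273, y'=0.0474
  A cos θ + B sin θ = C:  0.1273·cos θ + -0.4975·sin θ = -0.3674
  θ2 = atan2(B,A) + arccos(C/0.5135) = 1.0477
φ3=240.0° → target in arm frame (0.0547, 0.0000)
  e−x'=0.0453;  (l²−L²−(e−x')²−y'²−z²)/2L = -0.2853
  θ3 = atan2(B,A) + arccos(C/0.4996) = 0.6985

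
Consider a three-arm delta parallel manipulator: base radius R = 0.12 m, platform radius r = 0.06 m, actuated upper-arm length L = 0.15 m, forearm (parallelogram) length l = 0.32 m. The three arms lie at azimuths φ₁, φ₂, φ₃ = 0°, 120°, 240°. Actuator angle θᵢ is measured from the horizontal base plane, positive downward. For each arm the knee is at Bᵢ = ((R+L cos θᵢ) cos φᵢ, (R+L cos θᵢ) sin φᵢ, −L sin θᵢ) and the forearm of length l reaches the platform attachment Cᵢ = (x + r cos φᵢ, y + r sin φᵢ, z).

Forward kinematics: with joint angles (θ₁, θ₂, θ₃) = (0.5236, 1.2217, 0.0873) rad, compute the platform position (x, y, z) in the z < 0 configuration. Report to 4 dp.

(0.0349, -0.1657, -0.3006)

arm 1 at φ=0.0°: (R−r)+L cos θ1 = 0.1899;  S1 = (0.1899, 0.0000, -0.0750)
φ2=120.0°: virtual centre (-0.0557, 0.0964, -0.1410), radius l
φ3=240.0°: virtual centre (-0.1047, -0.1814, -0.0131), radius l
eliminate P² terms by subtracting sphere 1 from 2 and 3
[-0.4911 0.1928 -0.1319]·P = -0.0094;  [-0.5892 -0.3627 0.1238]·P = 0.0023
Cramer: x(z) = 0.0102-0.0822z;  y(z) = -0.0230+0.4749z
quadratic in z: (1.2323)z²+(0.1577)z+(-0.0639)=0, √Δ=0.5831 → z ∈ {-0.3006, 0.1726}; z = -0.3006 (taking z<0)
x = 0.0349, y = -0.1657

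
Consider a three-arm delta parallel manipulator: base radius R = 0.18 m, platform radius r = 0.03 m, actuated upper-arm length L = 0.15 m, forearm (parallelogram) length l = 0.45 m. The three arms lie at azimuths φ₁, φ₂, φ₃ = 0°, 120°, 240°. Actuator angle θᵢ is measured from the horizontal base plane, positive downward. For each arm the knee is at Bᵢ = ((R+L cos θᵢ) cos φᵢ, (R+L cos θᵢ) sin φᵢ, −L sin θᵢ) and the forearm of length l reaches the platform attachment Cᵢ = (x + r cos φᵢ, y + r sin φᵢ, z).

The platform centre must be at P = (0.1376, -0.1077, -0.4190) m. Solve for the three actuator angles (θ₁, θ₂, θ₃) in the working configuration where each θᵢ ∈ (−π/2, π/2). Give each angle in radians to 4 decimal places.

θ₁ = 0.0878, θ₂ = 1.3092, θ₃ = 0.6109

rotate P by −φ1: (0.1376, -0.1077, -0.4190)
  A=0.0124, B=-0.4190, C=(l²−L²−A²−y'²−z²)/(2L)=-0.0244
  θ1 = atan2(B,A) + arccos(C/0.4192) = 0.0878
rotate P by −φ2: (-0.1621, -0.0653, -0.4190)
  e−x'=0.3121;  (l²−L²−(e−x')²−y'²−z²)/2L = -0.3241
  γ=atan2(-0.4190,0.3121)=-0.9306;  ψ=arccos(-0.6203)=2.2399;  θ2=γ+ψ≈1.3092
rotate P by −φ3: (0.0245, 0.1730, -0.4190)
  A=0.1255, B=-0.4190, C=(l²−L²−A²−y'²−z²)/(2L)=-0.1375
  √(A²+B²)=0.4374;  θ3 = -1.2797+1.8906 ≈ 0.6109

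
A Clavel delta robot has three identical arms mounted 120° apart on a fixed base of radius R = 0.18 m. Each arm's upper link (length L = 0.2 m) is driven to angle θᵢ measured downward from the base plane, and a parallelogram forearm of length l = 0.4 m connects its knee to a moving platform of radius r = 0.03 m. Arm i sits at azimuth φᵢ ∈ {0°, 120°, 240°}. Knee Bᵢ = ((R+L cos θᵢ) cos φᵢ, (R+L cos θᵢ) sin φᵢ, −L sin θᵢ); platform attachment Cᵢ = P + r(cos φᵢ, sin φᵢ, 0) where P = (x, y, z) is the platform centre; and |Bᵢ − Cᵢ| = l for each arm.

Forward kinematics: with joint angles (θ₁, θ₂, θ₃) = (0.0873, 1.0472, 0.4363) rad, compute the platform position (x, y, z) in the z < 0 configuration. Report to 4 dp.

arm 1 at φ=0.0°: e+L cos θ1 = 0.3492;  S1 = (0.3492, 0.0000, -0.0174)
S2 = (0.2500·cos120.0°, 0.2500·sin120.0°, -0.1732) = (-0.1250, 0.2165, -0.1732)
S3 = (0.3313·cos240.0°, 0.3313·sin240.0°, -0.0845) = (-0.1656, -0.2869, -0.0845)
eliminate P² terms by subtracting sphere 1 from 2 and 3
linear system: -0.9485x+0.4330y = -0.0298−-0.3115z; -1.0297x+-0.5738y = -0.0054−-0.1342z
det = 0.9901;  x = 0.0196+-0.2392z,  y = -0.0258+0.1955z
into |P−S₁|² = l²: 1.0954z² + 0.1825z + -0.0504 = 0;  Δ = 0.2540;  z = -0.3134 or 0.1468 → z<0 root = -0.3134
x = 0.0946, y = -0.0871

(0.0946, -0.0871, -0.3134)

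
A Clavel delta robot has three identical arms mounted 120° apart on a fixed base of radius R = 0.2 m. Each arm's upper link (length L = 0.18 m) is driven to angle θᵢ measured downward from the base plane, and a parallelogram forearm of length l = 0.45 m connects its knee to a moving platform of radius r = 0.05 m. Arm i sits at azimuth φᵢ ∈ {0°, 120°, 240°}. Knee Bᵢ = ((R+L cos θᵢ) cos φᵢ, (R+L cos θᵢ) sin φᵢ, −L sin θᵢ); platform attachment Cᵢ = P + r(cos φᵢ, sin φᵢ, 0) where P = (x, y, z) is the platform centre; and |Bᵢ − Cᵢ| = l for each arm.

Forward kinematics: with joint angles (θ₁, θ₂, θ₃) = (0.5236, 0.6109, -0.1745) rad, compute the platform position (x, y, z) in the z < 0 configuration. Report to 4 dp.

(-0.0414, -0.0965, -0.3594)

arm 1 at φ=0.0°: ρ1 = 0.3059;  S1 = (0.3059, 0.0000, -0.0900)
S2 = (0.2974·cos120.0°, 0.2974·sin120.0°, -0.1032) = (-0.1487, 0.2576, -0.1032)
φ3=240.0°: virtual centre (-0.1636, -0.2834, 0.0313), radius l
eliminate P² terms by subtracting sphere 1 from 2 and 3
plane₁₂: -0.9092x+0.5152y+-0.0265z = -0.0025
Cramer: x(z) = -0.0019+0.1100z;  y(z) = -0.0082+0.2456z
quadratic in z: (1.0724)z²+(0.1083)z+(-0.0996)=0, √Δ=0.6626 → z ∈ {-0.3594, 0.2585}; z = -0.3594 (taking z<0)
x = -0.0414, y = -0.0965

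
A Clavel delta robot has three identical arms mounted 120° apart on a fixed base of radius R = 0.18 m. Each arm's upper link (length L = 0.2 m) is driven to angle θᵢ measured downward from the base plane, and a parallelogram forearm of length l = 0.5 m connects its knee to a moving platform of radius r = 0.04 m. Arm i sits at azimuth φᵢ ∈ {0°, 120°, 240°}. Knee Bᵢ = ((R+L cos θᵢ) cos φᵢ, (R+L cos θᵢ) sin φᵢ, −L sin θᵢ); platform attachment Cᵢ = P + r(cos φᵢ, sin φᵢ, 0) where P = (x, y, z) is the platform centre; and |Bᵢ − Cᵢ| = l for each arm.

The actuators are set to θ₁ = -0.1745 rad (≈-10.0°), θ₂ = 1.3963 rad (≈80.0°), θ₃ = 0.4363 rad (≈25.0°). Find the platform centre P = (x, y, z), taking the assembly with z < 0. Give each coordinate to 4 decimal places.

(0.2091, -0.1906, -0.4095)

arm 1 at φ=0.0°: ρ1 = 0.3370;  centre 1 = (0.3370, 0.0000, 0.0347)
φ2=120.0°: virtual centre (-0.0874, 0.1513, -0.1970), radius l
φ3=240.0°: virtual centre (-0.1606, -0.2782, -0.0845), radius l
subtract pairs → two planes through P
plane₁₂: -0.8486x+0.3026y+-0.4634z = -0.0454
det = 0.7734;  x = 0.0344+-0.4267z,  y = -0.0536+0.3346z
quadratic in z: (1.2940)z²+(0.1529)z+(-0.1544)=0, √Δ=0.9069 → z ∈ {-0.4095, 0.2913}; z = -0.4095 (taking z<0)
x = 0.2091, y = -0.1906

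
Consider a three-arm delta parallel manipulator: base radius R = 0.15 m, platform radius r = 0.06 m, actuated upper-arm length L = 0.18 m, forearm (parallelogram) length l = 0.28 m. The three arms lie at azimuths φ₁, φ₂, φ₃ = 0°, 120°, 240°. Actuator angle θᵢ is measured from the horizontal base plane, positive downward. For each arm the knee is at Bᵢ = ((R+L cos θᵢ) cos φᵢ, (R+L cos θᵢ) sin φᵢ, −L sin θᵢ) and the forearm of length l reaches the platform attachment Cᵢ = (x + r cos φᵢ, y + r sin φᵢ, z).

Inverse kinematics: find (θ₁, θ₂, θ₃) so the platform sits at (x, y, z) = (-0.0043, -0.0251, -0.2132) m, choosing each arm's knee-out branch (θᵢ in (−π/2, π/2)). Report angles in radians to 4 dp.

rotate P by −φ1: (-0.0043, -0.0251, -0.2132)
  A cos θ + B sin θ = C:  0.0943·cos θ + -0.2132·sin θ = -0.0249
  √(A²+B²)=0.2331;  θ1 = -1.1544+1.6780 ≈ 0.5236
φ2=120.0° → target in arm frame (-0.0196, 0.0163)
  A=0.1096, B=-0.2132, C=(l²−L²−A²−y'²−z²)/(2L)=-0.0326
  θ2 = atan2(B,A) + arccos(C/0.2397) = 0.6111
rotate P by −φ3: (0.0239, 0.0088, -0.2132)
  A=0.0661, B=-0.2132, C=(l²−L²−A²−y'²−z²)/(2L)=-0.0108
  γ=atan2(-0.2132,0.0661)=-1.2701;  ψ=arccos(-0.0486)=1.6194;  θ3=γ+ψ≈0.3493

θ₁ = 0.5236, θ₂ = 0.6111, θ₃ = 0.3493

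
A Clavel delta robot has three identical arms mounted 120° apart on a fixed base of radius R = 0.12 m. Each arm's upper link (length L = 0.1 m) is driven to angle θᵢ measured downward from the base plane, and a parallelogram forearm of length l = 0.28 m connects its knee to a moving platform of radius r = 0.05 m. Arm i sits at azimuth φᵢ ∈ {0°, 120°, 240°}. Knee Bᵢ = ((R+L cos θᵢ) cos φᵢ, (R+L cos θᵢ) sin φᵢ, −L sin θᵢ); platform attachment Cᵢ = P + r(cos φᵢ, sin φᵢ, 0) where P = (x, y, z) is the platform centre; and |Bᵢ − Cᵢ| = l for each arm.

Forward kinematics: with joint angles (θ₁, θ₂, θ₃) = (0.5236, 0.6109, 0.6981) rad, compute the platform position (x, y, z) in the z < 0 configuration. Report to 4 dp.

(0.0160, 0.0094, -0.2919)

O1 = (0.1566·cos0.0°, 0.1566·sin0.0°, -0.0500) = (0.1566, 0.0000, -0.0500)
O2 = (0.1519·cos120.0°, 0.1519·sin120.0°, -0.0574) = (-0.0760, 0.1316, -0.0574)
arm 3 at φ=240.0°: (R−r)+L cos θ3 = 0.1466;  O3 = (-0.0733, -0.1270, -0.0643)
subtract pairs → two planes through P
linear system: -0.4651x+0.2631y = -0.0007−-0.0147z; -0.4598x+-0.2539y = -0.0014−-0.0286z
det = 0.2391;  x = 0.0022+-0.0471z,  y = 0.0015+-0.0272z
quadratic in z: (1.0030)z²+(0.1144)z+(-0.0521)=0, √Δ=0.4712 → z ∈ {-0.2919, 0.1778}; z = -0.2919 (taking z<0)
x = 0.0160, y = 0.0094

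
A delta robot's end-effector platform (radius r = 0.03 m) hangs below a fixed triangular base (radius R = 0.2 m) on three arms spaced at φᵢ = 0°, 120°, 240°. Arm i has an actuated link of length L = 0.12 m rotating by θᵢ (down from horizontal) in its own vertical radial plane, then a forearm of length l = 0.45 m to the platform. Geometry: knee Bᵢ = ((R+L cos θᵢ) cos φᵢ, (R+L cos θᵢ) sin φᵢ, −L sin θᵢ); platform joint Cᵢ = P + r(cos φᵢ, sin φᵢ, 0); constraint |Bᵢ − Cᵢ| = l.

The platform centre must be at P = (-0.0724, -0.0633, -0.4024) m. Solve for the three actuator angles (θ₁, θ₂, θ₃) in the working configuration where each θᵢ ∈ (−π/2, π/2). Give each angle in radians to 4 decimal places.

θ₁ = 0.8727, θ₂ = 0.6108, θ₃ = -0.0002

φ1=0.0° → target in arm frame (-0.0724, -0.0633)
  A cos θ + B sin θ = C:  0.2424·cos θ + -0.4024·sin θ = -0.1525
  θ1 = atan2(B,A) + arccos(C/0.4698) = 0.8727
φ2=120.0° → target in arm frame (-0.0186, 0.0944)
  A cos θ + B sin θ = C:  0.1886·cos θ + -0.4024·sin θ = -0.0763
  θ2 = atan2(B,A) + arccos(C/0.4444) = 0.6108
φ3=240.0° → target in arm frame (0.0910, -0.0311)
  A cos θ + B sin θ = C:  0.0790·cos θ + -0.4024·sin θ = 0.0791
  √(A²+B²)=0.4101;  θ3 = -1.3770+1.3768 ≈ -0.0002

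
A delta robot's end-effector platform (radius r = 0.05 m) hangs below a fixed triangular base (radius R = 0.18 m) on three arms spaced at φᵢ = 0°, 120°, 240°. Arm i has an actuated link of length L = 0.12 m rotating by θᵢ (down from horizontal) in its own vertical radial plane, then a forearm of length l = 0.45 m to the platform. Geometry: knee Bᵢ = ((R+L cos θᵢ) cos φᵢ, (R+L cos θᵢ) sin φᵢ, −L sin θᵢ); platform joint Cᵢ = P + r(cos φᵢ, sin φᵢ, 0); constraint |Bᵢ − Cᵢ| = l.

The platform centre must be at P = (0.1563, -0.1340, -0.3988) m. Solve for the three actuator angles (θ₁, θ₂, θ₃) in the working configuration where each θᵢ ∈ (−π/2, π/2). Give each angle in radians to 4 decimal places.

rotate P by −φ1: (0.1563, -0.1340, -0.3988)
  e−x'=-0.0263;  (l²−L²−(e−x')²−y'²−z²)/2L = 0.0434
  γ=atan2(-0.3988,-0.0263)=-1.6366;  ψ=arccos(0.1085)=1.4620;  θ1=γ+ψ≈-0.1746
arm 2 (φ=120.0°): x'=-0.1942, y'=-0.0684
  A cos θ + B sin θ = C:  0.3242·cos θ + -0.3988·sin θ = -0.3363
  θ2 = atan2(B,A) + arccos(C/0.5140) = 1.3960
φ3=240.0° → target in arm frame (0.0379, 0.2024)
  A=0.0921, B=-0.3988, C=(l²−L²−A²−y'²−z²)/(2L)=-0.0849
  √(A²+B²)=0.4093;  θ3 = -1.3438+1.7797 ≈ 0.4359

θ₁ = -0.1746, θ₂ = 1.3960, θ₃ = 0.4359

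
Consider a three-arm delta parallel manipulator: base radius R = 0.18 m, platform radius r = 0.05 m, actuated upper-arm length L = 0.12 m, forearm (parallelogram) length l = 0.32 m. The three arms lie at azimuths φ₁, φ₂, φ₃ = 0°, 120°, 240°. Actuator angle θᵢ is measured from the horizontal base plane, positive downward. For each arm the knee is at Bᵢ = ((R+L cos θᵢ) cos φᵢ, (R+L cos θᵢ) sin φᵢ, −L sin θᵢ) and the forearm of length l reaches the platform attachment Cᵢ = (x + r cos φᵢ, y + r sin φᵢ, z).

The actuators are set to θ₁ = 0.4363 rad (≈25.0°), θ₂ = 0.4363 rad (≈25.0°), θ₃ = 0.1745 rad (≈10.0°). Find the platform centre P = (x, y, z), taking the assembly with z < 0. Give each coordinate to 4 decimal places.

arm 1 at φ=0.0°: (R−r)+L cos θ1 = 0.2388;  centre 1 = (0.2388, 0.0000, -0.0507)
arm 2 at φ=120.0°: (R−r)+L cos θ2 = 0.2388;  centre 2 = (-0.1194, 0.2068, -0.0507)
arm 3 at φ=240.0°: (R−r)+L cos θ3 = 0.2482;  centre 3 = (-0.1241, -0.2149, -0.0208)
subtract pairs → two planes through P
plane₁₂: -0.7163x+0.4135y+0.0000z = 0.0000
det = 0.6080;  x = -0.0017+0.0406z,  y = -0.0029+0.0704z
sphere 1 gives Az²+Bz+C=0 with A=1.0066, B=0.0815, C=-0.0420;  B²−4AC=0.1758;  roots -0.2487, 0.1678;  negative root z = -0.2487
x = -0.0118, y = -0.0204

(-0.0118, -0.0204, -0.2487)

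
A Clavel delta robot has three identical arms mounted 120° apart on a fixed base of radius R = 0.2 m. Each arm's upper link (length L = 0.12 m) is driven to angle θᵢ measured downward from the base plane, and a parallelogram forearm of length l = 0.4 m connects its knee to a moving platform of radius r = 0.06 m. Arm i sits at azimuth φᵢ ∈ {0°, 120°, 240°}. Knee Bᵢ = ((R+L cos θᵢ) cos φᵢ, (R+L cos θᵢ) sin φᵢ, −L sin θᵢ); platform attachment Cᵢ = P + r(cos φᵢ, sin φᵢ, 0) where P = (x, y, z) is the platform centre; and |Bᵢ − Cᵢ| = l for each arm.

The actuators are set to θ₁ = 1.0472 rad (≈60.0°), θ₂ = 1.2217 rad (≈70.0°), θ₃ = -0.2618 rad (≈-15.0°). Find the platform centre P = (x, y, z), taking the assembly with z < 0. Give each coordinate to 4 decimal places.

(-0.0650, -0.1576, -0.3587)

φ1=0.0°: virtual centre (0.2000, 0.0000, -0.1039), radius l
O2 = (0.1810·cos120.0°, 0.1810·sin120.0°, -0.1128) = (-0.0905, 0.1568, -0.1128)
O3 = (0.2559·cos240.0°, 0.2559·sin240.0°, 0.0311) = (-0.1280, -0.2216, 0.0311)
|O₂|²−|O₁|² = -0.0053;  |O₃|²−|O₁|² = 0.0157
plane₁₂: -0.5810x+0.3136y+-0.0177z = -0.0053
det = 0.4632;  x = -0.0055+0.1658z,  y = -0.0272+0.3637z
quadratic in z: (1.1597)z²+(0.1199)z+(-0.1062)=0, √Δ=0.7122 → z ∈ {-0.3587, 0.2553}; z = -0.3587 (taking z<0)
x = -0.0650, y = -0.1576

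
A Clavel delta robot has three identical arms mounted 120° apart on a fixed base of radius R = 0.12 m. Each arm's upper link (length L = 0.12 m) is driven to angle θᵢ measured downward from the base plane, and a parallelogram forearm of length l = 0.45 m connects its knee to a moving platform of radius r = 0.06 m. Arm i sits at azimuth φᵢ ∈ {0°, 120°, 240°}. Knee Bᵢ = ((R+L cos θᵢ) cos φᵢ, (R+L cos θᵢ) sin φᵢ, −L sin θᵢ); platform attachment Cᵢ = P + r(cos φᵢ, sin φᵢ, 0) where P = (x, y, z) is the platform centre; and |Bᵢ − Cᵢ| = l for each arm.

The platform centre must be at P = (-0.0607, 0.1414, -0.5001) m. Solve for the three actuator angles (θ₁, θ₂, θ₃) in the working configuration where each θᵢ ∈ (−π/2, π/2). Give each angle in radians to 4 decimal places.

θ₁ = 1.1348, θ₂ = 0.4366, θ₃ = 1.2221

rotate P by −φ1: (-0.0607, 0.1414, -0.5001)
  e−x'=0.1207;  (l²−L²−(e−x')²−y'²−z²)/2L = -0.4023
  γ=atan2(-0.5001,0.1207)=-1.3340;  ψ=arccos(-0.7821)=2.4688;  θ1=γ+ψ≈1.1348
rotate P by −φ2: (0.1528, -0.0181, -0.5001)
  A=-0.0928, B=-0.5001, C=(l²−L²−A²−y'²−z²)/(2L)=-0.2956
  √(A²+B²)=0.5086;  θ2 = -1.7543+2.1909 ≈ 0.4366
rotate P by −φ3: (-0.0921, -0.1233, -0.5001)
  A=0.1521, B=-0.5001, C=(l²−L²−A²−y'²−z²)/(2L)=-0.4180
  √(A²+B²)=0.5227;  θ3 = -1.2755+2.4977 ≈ 1.2221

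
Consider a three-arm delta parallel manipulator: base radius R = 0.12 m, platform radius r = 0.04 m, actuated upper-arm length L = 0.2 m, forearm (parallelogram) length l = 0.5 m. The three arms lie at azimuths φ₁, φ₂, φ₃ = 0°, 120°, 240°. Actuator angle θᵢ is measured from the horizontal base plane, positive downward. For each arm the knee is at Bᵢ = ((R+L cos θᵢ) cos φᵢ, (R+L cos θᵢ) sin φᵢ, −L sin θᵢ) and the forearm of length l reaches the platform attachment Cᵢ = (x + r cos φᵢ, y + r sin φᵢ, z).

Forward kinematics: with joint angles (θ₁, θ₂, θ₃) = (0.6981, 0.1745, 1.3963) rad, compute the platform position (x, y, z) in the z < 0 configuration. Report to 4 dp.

arm 1 at φ=0.0°: ρ1 = 0.2332;  S1 = (0.2332, 0.0000, -0.1286)
arm 2 at φ=120.0°: ρ2 = 0.2770;  S2 = (-0.1385, 0.2399, -0.0347)
S3 = (0.1147·cos240.0°, 0.1147·sin240.0°, -0.1970) = (-0.0574, -0.0994, -0.1970)
|S₂|²−|S₁|² = 0.0070;  |S₃|²−|S₁|² = -0.0190
[-0.7434 0.4797 0.1877]·P = 0.0070;  [-0.5811 -0.1987 -0.1368]·P = -0.0190
det = 0.4265;  x = 0.0181+-0.0665z,  y = 0.0426+-0.4942z
sphere 1 gives Az²+Bz+C=0 with A=1.2486, B=0.2436, C=-0.1854;  B²−4AC=0.9852;  roots -0.4950, 0.2999;  negative root z = -0.4950
x = 0.0510, y = 0.2872

(0.0510, 0.2872, -0.4950)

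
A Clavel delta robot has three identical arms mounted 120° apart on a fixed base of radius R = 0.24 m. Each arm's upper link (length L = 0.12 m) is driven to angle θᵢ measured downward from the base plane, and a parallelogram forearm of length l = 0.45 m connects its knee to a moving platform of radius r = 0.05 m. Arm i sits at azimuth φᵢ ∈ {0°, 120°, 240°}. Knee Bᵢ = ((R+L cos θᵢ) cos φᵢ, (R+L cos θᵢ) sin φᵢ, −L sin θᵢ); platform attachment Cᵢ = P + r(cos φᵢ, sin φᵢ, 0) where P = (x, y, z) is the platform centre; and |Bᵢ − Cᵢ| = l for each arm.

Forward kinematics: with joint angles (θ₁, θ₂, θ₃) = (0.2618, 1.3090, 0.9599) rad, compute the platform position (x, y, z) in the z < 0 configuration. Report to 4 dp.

arm 1 at φ=0.0°: ρ1 = 0.3059;  S1 = (0.3059, 0.0000, -0.0311)
arm 2 at φ=120.0°: ρ2 = 0.2211;  S2 = (-0.1105, 0.1914, -0.1159)
arm 3 at φ=240.0°: ρ3 = 0.2588;  S3 = (-0.1294, -0.2242, -0.0983)
subtract pairs → two planes through P
linear system: -0.8329x+0.3829y = -0.0322−-0.1697z; -0.8707x+-0.4483y = -0.0179−-0.1345z
det = 0.7067;  x = 0.0301+-0.1805z,  y = -0.0186+0.0506z
sphere 1 gives Az²+Bz+C=0 with A=1.0351, B=0.1598, C=-0.1251;  B²−4AC=0.5437;  roots -0.4333, 0.2790;  negative root z = -0.4333
x = 0.1084, y = -0.0406

(0.1084, -0.0406, -0.4333)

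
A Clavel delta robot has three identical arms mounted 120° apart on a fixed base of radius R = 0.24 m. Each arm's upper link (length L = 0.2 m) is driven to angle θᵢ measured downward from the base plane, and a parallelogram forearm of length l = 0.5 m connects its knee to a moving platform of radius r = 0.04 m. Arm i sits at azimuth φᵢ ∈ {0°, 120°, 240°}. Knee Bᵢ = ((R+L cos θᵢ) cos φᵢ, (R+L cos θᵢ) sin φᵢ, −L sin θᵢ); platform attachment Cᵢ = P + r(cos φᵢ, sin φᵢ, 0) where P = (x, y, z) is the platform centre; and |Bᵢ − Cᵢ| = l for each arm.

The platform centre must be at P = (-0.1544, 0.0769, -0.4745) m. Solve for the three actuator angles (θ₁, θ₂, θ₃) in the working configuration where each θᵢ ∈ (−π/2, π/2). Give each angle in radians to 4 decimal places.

rotate P by −φ1: (-0.1544, 0.0769, -0.4745)
  A=0.3544, B=-0.4745, C=(l²−L²−A²−y'²−z²)/(2L)=-0.3667
  √(A²+B²)=0.5922;  θ1 = -0.9293+2.2384 ≈ 1.3091
arm 2 (φ=120.0°): x'=0.1438, y'=0.0953
  A=0.0562, B=-0.4745, C=(l²−L²−A²−y'²−z²)/(2L)=-0.0685
  √(A²+B²)=0.4778;  θ2 = -1.4529+1.7146 ≈ 0.2617
rotate P by −φ3: (0.0106, -0.1722, -0.4745)
  A cos θ + B sin θ = C:  0.1894·cos θ + -0.4745·sin θ = -0.2017
  √(A²+B²)=0.5109;  θ3 = -1.1910+1.9765 ≈ 0.7855

θ₁ = 1.3091, θ₂ = 0.2617, θ₃ = 0.7855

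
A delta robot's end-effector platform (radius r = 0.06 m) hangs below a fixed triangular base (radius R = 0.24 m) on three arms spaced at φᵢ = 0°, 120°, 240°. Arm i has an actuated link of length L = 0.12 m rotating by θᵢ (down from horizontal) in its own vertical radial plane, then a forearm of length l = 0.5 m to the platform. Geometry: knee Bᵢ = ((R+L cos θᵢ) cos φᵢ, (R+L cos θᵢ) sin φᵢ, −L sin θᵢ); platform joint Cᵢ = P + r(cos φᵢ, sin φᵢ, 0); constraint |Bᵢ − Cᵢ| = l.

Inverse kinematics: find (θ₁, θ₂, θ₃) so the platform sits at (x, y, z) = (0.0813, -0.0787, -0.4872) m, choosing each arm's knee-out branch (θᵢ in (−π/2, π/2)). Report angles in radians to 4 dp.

φ1=0.0° → target in arm frame (0.0813, -0.0787)
  A cos θ + B sin θ = C:  0.0987·cos θ + -0.4872·sin θ = -0.0737
  γ=atan2(-0.4872,0.0987)=-1.3709;  ψ=arccos(-0.1484)=1.7197;  θ1=γ+ψ≈0.3488
rotate P by −φ2: (-0.1088, -0.0311, -0.4872)
  e−x'=0.2888;  (l²−L²−(e−x')²−y'²−z²)/2L = -0.3589
  √(A²+B²)=0.5664;  θ2 = -1.0357+2.2571 ≈ 1.2214
φ3=240.0° → target in arm frame (0.0275, 0.1098)
  A=0.1525, B=-0.4872, C=(l²−L²−A²−y'²−z²)/(2L)=-0.1544
  √(A²+B²)=0.5105;  θ3 = -1.2675+1.8781 ≈ 0.6107

θ₁ = 0.3488, θ₂ = 1.2214, θ₃ = 0.6107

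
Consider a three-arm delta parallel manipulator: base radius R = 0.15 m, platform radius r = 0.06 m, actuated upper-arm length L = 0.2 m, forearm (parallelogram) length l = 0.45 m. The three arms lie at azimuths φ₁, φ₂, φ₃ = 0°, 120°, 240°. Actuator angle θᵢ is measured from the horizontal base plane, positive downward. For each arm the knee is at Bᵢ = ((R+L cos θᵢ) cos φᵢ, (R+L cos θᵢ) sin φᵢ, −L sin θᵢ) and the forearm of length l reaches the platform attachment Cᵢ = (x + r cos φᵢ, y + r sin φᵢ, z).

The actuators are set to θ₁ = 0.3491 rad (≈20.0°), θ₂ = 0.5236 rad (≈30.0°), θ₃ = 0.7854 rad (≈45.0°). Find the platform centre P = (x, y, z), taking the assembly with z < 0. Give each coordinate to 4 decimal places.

(0.0691, 0.0540, -0.4633)

O1 = (0.2779·cos0.0°, 0.2779·sin0.0°, -0.0684) = (0.2779, 0.0000, -0.0684)
φ2=120.0°: virtual centre (-0.1316, 0.2279, -0.1000), radius l
O3 = (0.2314·cos240.0°, 0.2314·sin240.0°, -0.1414) = (-0.1157, -0.2004, -0.1414)
|O₂|²−|O₁|² = -0.0027;  |O₃|²−|O₁|² = -0.0084
linear system: -0.8191x+0.4559y = -0.0027−-0.0632z; -0.7873x+-0.4008y = -0.0084−-0.1460z
Cramer: x(z) = 0.0071-0.1337z;  y(z) = 0.0069-0.1017z
into |P−O₁|² = l²: 1.0282z² + 0.2078z + -0.1244 = 0;  Δ = 0.5549;  z = -0.4633 or 0.2612 → z<0 root = -0.4633
x = 0.0691, y = 0.0540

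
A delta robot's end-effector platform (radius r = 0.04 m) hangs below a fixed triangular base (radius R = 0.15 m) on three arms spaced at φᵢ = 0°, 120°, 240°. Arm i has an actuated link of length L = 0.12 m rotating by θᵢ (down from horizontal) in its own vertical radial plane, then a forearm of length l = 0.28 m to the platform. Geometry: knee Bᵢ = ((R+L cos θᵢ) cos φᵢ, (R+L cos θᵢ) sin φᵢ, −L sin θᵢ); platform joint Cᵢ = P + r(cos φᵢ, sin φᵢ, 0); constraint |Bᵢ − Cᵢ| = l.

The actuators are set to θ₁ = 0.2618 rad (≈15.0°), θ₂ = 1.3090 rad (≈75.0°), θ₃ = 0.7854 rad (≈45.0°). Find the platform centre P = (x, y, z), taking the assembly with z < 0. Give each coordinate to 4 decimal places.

(0.0843, -0.0565, -0.2659)

arm 1 at φ=0.0°: e+L cos θ1 = 0.2259;  S1 = (0.2259, 0.0000, -0.0311)
φ2=120.0°: virtual centre (-0.0705, 0.1222, -0.1159), radius l
S3 = (0.1949·cos240.0°, 0.1949·sin240.0°, -0.0849) = (-0.0974, -0.1687, -0.0849)
eliminate P² terms by subtracting sphere 1 from 2 and 3
plane₁₂: -0.5929x+0.2443y+-0.1697z = -0.0187
det = 0.3581;  x = 0.0223+-0.2334z,  y = -0.0224+0.1283z
quadratic in z: (1.0709)z²+(0.1514)z+(-0.0355)=0, √Δ=0.4181 → z ∈ {-0.2659, 0.1245}; z = -0.2659 (taking z<0)
x = 0.0843, y = -0.0565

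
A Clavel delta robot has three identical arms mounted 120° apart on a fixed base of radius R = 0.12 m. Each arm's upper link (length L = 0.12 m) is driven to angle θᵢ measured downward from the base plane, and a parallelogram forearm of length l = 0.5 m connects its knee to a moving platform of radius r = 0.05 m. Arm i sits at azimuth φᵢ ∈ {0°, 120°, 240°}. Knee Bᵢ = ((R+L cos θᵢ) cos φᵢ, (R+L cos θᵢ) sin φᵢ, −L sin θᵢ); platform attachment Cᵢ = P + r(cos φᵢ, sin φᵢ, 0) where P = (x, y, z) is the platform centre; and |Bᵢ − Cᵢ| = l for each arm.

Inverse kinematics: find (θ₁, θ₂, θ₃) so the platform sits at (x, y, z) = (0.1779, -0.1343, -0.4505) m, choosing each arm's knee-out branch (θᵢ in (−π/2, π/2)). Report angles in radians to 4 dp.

θ₁ = -0.2618, θ₂ = 0.9599, θ₃ = 0.2619

φ1=0.0° → target in arm frame (0.1779, -0.1343)
  A cos θ + B sin θ = C:  -0.1079·cos θ + -0.4505·sin θ = 0.0124
  θ1 = atan2(B,A) + arccos(C/0.4632) = -0.2618
rotate P by −φ2: (-0.2053, -0.0869, -0.4505)
  A cos θ + B sin θ = C:  0.2753·cos θ + -0.4505·sin θ = -0.2111
  √(A²+B²)=0.5279;  θ2 = -1.0223+1.9822 ≈ 0.9599
φ3=240.0° → target in arm frame (0.0274, 0.2212)
  A=0.0426, B=-0.4505, C=(l²−L²−A²−y'²−z²)/(2L)=-0.0754
  θ3 = atan2(B,A) + arccos(C/0.4525) = 0.2619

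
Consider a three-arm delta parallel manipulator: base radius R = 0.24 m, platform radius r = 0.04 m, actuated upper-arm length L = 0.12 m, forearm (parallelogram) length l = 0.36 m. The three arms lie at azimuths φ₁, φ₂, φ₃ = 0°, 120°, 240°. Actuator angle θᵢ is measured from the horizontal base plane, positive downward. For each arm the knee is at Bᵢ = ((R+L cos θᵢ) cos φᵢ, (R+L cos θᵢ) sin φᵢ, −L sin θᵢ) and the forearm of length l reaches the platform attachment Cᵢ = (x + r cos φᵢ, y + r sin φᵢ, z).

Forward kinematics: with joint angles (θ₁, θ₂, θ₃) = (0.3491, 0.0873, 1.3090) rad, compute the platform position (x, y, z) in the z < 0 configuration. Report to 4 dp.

arm 1 at φ=0.0°: e+L cos θ1 = 0.3128;  centre 1 = (0.3128, 0.0000, -0.0410)
arm 2 at φ=120.0°: e+L cos θ2 = 0.3195;  centre 2 = (-0.1598, 0.2767, -0.0105)
centre 3 = (0.2311·cos240.0°, 0.2311·sin240.0°, -0.1159) = (-0.1155, -0.2001, -0.1159)
eliminate P² terms by subtracting sphere 1 from 2 and 3
plane₁₂: -0.9451x+0.5535y+0.0612z = 0.0027
Cramer: x(z) = 0.0199-0.0685z;  y(z) = 0.0390-0.2275z
quadratic in z: (1.0564)z²+(0.1045)z+(-0.0407)=0, √Δ=0.4275 → z ∈ {-0.2518, 0.1529}; z = -0.2518 (taking z<0)
x = 0.0372, y = 0.0962

(0.0372, 0.0962, -0.2518)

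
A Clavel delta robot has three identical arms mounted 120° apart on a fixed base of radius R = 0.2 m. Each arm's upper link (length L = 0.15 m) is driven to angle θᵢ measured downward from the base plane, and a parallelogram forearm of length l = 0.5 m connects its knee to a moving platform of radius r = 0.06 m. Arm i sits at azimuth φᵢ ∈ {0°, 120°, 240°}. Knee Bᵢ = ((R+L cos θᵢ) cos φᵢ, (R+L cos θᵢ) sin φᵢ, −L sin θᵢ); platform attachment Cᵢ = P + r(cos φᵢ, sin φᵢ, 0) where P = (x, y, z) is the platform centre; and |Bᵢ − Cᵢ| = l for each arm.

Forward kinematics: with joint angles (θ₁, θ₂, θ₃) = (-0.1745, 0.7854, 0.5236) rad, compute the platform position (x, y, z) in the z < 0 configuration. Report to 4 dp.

(0.1366, -0.0423, -0.4487)

O1 = (0.2877·cos0.0°, 0.2877·sin0.0°, 0.0260) = (0.2877, 0.0000, 0.0260)
φ2=120.0°: virtual centre (-0.1230, 0.2131, -0.1061), radius l
arm 3 at φ=240.0°: e+L cos θ3 = 0.2699;  O3 = (-0.1350, -0.2337, -0.0750)
subtract pairs → two planes through P
[-0.8215 0.4262 -0.2642]·P = -0.0117;  [-0.8453 -0.4675 -0.2021]·P = -0.0050
Cramer: x(z) = 0.0102-0.2817z;  y(z) = -0.0077+0.0770z
quadratic in z: (1.0853)z²+(0.1031)z+(-0.1722)=0, √Δ=0.8708 → z ∈ {-0.4487, 0.3537}; z = -0.4487 (taking z<0)
x = 0.1366, y = -0.0423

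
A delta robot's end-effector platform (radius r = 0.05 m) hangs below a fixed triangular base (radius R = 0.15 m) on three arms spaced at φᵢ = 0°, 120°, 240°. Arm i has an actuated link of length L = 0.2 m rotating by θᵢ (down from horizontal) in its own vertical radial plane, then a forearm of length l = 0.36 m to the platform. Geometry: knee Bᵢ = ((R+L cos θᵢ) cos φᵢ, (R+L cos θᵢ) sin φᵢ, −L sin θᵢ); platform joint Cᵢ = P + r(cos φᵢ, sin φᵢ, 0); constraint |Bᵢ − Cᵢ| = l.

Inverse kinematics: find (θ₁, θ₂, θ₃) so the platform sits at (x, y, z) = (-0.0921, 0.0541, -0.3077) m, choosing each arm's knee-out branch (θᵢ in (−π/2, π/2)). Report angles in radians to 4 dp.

rotate P by −φ1: (-0.0921, 0.0541, -0.3077)
  A cos θ + B sin θ = C:  0.1921·cos θ + -0.3077·sin θ = -0.1123
  θ1 = atan2(B,A) + arccos(C/0.3627) = 0.8728
rotate P by −φ2: (0.0929, 0.0527, -0.3077)
  e−x'=0.0071;  (l²−L²−(e−x')²−y'²−z²)/2L = -0.0198
  θ2 = atan2(B,A) + arccos(C/0.3078) = 0.0873
arm 3 (φ=240.0°): x'=-0.0008, y'=-0.1068
  A cos θ + B sin θ = C:  0.1008·cos θ + -0.3077·sin θ = -0.0666
  √(A²+B²)=0.3238;  θ3 = -1.2542+1.7780 ≈ 0.5238

θ₁ = 0.8728, θ₂ = 0.0873, θ₃ = 0.5238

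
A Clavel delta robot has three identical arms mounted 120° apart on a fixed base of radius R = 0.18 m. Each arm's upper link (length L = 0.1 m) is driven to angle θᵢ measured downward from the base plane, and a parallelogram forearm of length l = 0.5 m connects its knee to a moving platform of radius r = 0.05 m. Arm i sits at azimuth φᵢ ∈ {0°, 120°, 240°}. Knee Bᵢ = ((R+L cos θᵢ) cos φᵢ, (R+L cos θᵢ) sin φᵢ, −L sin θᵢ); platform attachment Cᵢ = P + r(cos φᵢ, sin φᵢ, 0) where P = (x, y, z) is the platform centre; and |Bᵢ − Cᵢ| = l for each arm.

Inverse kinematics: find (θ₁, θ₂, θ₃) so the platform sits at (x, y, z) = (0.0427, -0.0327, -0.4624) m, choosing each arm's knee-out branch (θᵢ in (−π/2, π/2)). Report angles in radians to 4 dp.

φ1=0.0° → target in arm frame (0.0427, -0.0327)
  A cos θ + B sin θ = C:  0.0873·cos θ + -0.4624·sin θ = 0.0875
  γ=atan2(-0.4624,0.0873)=-1.3842;  ψ=arccos(0.1859)=1.3838;  θ1=γ+ψ≈-0.0004
arm 2 (φ=120.0°): x'=-0.0497, y'=-0.0206
  e−x'=0.1797;  (l²−L²−(e−x')²−y'²−z²)/2L = -0.0326
  √(A²+B²)=0.4961;  θ2 = -1.2002+1.6366 ≈ 0.4364
rotate P by −φ3: (0.0070, 0.0533, -0.4624)
  A cos θ + B sin θ = C:  0.1230·cos θ + -0.4624·sin θ = 0.0410
  θ3 = atan2(B,A) + arccos(C/0.4785) = 0.1742

θ₁ = -0.0004, θ₂ = 0.4364, θ₃ = 0.1742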